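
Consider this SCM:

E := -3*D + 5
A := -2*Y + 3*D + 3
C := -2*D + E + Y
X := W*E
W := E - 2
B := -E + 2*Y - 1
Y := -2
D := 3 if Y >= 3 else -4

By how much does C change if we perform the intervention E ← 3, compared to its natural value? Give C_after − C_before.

The intervention breaks the incoming arrows to E: E := -3*D + 5 no longer applies, and E = 3.
D = 3 if Y >= 3 else -4  [with Y=-2]  = -4
C = -2*D + E + Y  [with D=-4, E=3, Y=-2]  = 9
Without intervention: D = 3 if Y >= 3 else -4  [with Y=-2]  = -4; E = -3*D + 5  [with D=-4]  = 17; C = -2*D + E + Y  [with D=-4, E=17, Y=-2]  = 23.
Change = 9 − 23 = -14.

-14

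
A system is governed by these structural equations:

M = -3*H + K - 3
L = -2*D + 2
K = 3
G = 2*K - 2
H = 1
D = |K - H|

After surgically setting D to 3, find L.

The intervention breaks the incoming arrows to D: D = |K - H| no longer applies, and D = 3.
L = -2*D + 2  [with D=3]  = -4

-4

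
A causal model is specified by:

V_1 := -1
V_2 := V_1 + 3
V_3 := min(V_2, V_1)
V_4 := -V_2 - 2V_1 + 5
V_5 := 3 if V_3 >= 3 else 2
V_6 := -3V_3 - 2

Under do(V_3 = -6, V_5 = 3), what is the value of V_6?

16

Setting V_3 = -6, V_5 = 3 by intervention discards those variables' equations.
V_6 = -3V_3 - 2  [with V_3=-6]  = 16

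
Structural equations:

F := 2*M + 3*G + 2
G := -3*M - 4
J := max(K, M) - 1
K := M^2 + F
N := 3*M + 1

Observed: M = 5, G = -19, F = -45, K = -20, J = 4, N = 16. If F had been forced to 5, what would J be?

do(F=5) replaces the equation F := 2*M + 3*G + 2 with the constant F = 5.
K = M^2 + F  [with M=5, F=5]  = 30
J = max(K, M) - 1  [with K=30, M=5]  = 29

29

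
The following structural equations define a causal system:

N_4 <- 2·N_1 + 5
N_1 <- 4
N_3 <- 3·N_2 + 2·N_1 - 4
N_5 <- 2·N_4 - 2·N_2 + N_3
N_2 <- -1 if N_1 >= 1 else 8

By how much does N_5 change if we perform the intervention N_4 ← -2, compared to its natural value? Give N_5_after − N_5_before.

-30

Intervening sets N_4 = -2 and removes its equation (N_4 <- 2·N_1 + 5).
N_2 = -1 if N_1 >= 1 else 8  [with N_1=4]  = -1
N_3 = 3·N_2 + 2·N_1 - 4  [with N_2=-1, N_1=4]  = 1
N_5 = 2·N_4 - 2·N_2 + N_3  [with N_4=-2, N_2=-1, N_3=1]  = -1
Without intervention: N_2 = -1 if N_1 >= 1 else 8  [with N_1=4]  = -1; N_3 = 3·N_2 + 2·N_1 - 4  [with N_2=-1, N_1=4]  = 1; N_4 = 2·N_1 + 5  [with N_1=4]  = 13; N_5 = 2·N_4 - 2·N_2 + N_3  [with N_4=13, N_2=-1, N_3=1]  = 29.
Change = -1 − 29 = -30.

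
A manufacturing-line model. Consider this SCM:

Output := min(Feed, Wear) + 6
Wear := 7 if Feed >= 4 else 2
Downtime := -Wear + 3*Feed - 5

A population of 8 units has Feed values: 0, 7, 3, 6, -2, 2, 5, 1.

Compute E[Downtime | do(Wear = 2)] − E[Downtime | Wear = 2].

5.85

The intervention sets Wear=2 in all 8 units regardless of Feed. Recomputing Downtime per unit gives -7, 14, 2, 11, -13, -1, 8, -4; average 1.25.
Conditioning on Wear=2 selects the 5 unit(s) with Feed ∈ {0, 3, -2, 2, 1}. Their Downtime values: -7, 2, -13, -1, -4. Mean = -4.6.
Difference = 1.25 − (-4.6) = 5.85.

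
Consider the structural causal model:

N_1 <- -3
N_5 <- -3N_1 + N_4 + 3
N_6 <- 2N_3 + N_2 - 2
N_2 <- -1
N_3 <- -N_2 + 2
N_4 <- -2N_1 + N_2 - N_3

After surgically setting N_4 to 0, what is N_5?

12

Intervening sets N_4 = 0 and removes its equation (N_4 <- -2N_1 + N_2 - N_3).
N_5 = -3N_1 + N_4 + 3  [with N_1=-3, N_4=0]  = 12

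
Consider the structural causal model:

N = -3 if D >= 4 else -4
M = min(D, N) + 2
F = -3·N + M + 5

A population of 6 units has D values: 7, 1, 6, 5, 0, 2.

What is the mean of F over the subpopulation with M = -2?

E[F|M=-2] averages over only the 3 units with M=-2 (D = 1, 0, 2): F = 15, 15, 15, mean 15.

15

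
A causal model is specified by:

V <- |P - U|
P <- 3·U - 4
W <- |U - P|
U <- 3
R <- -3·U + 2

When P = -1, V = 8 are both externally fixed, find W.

4

Setting P = -1, V = 8 by intervention discards those variables' equations.
W = |U - P|  [with U=3, P=-1]  = 4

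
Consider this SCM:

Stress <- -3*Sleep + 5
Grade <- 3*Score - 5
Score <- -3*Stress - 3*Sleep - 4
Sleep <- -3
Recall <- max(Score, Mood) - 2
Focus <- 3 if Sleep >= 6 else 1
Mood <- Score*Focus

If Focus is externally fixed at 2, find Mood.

-74

do(Focus=2) replaces the equation Focus <- 3 if Sleep >= 6 else 1 with the constant Focus = 2.
Stress = -3*Sleep + 5  [with Sleep=-3]  = 14
Score = -3*Stress - 3*Sleep - 4  [with Stress=14, Sleep=-3]  = -37
Mood = Score*Focus  [with Score=-37, Focus=2]  = -74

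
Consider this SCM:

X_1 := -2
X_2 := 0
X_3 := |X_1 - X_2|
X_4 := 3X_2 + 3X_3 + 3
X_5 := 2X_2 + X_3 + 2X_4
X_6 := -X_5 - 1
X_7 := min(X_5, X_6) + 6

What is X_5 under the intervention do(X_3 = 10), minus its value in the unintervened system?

56

do(X_3=10) replaces the equation X_3 := |X_1 - X_2| with the constant X_3 = 10.
X_4 = 3X_2 + 3X_3 + 3  [with X_2=0, X_3=10]  = 33
X_5 = 2X_2 + X_3 + 2X_4  [with X_2=0, X_3=10, X_4=33]  = 76
Without intervention: X_3 = |X_1 - X_2|  [with X_1=-2, X_2=0]  = 2; X_4 = 3X_2 + 3X_3 + 3  [with X_2=0, X_3=2]  = 9; X_5 = 2X_2 + X_3 + 2X_4  [with X_2=0, X_3=2, X_4=9]  = 20.
Change = 76 − 20 = 56.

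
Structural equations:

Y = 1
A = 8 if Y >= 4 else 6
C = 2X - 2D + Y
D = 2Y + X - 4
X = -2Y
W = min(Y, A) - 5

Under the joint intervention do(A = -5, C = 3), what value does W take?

-10

The joint intervention fixes A = -5, C = 3, removing each variable's own equation.
W = min(Y, A) - 5  [with Y=1, A=-5]  = -10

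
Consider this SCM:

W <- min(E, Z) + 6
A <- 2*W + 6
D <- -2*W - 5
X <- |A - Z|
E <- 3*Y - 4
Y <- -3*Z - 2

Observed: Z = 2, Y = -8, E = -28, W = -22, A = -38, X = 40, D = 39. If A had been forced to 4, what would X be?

2

The intervention breaks the incoming arrows to A: A <- 2*W + 6 no longer applies, and A = 4.
X = |A - Z|  [with A=4, Z=2]  = 2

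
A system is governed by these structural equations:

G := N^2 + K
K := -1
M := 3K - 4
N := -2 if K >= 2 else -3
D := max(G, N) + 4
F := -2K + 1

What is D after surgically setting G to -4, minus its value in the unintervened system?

Intervening sets G = -4 and removes its equation (G := N^2 + K).
N = -2 if K >= 2 else -3  [with K=-1]  = -3
D = max(G, N) + 4  [with G=-4, N=-3]  = 1
Without intervention: N = -2 if K >= 2 else -3  [with K=-1]  = -3; G = N^2 + K  [with N=-3, K=-1]  = 8; D = max(G, N) + 4  [with G=8, N=-3]  = 12.
Change = 1 − 12 = -11.

-11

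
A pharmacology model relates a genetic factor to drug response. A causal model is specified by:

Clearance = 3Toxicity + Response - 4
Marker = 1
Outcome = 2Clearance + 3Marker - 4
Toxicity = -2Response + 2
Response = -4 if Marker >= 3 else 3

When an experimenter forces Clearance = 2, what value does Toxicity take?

Under do(Clearance=2), the mechanism Clearance = 3Toxicity + Response - 4 is discarded; Clearance is fixed at 2.
Since Toxicity is not a descendant of the intervened variable, it is unaffected.
Response = -4 if Marker >= 3 else 3  [with Marker=1]  = 3
Toxicity = -2Response + 2  [with Response=3]  = -4

-4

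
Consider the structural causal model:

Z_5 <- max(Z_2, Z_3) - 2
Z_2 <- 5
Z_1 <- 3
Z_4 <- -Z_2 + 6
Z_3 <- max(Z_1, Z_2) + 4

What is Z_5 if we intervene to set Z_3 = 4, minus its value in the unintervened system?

do(Z_3=4) replaces the equation Z_3 <- max(Z_1, Z_2) + 4 with the constant Z_3 = 4.
Z_5 = max(Z_2, Z_3) - 2  [with Z_2=5, Z_3=4]  = 3
Without intervention: Z_3 = max(Z_1, Z_2) + 4  [with Z_1=3, Z_2=5]  = 9; Z_5 = max(Z_2, Z_3) - 2  [with Z_2=5, Z_3=9]  = 7.
Change = 3 − 7 = -4.

-4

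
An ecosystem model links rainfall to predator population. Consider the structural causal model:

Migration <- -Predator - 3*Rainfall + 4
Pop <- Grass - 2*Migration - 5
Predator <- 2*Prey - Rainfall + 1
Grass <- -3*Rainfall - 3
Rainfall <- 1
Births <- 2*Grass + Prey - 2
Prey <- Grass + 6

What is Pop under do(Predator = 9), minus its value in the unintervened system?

18

The intervention breaks the incoming arrows to Predator: Predator <- 2*Prey - Rainfall + 1 no longer applies, and Predator = 9.
Grass = -3*Rainfall - 3  [with Rainfall=1]  = -6
Migration = -Predator - 3*Rainfall + 4  [with Predator=9, Rainfall=1]  = -8
Pop = Grass - 2*Migration - 5  [with Grass=-6, Migration=-8]  = 5
Without intervention: Grass = -3*Rainfall - 3  [with Rainfall=1]  = -6; Prey = Grass + 6  [with Grass=-6]  = 0; Predator = 2*Prey - Rainfall + 1  [with Prey=0, Rainfall=1]  = 0; Migration = -Predator - 3*Rainfall + 4  [with Predator=0, Rainfall=1]  = 1; Pop = Grass - 2*Migration - 5  [with Grass=-6, Migration=1]  = -13.
Change = 5 − (-13) = 18.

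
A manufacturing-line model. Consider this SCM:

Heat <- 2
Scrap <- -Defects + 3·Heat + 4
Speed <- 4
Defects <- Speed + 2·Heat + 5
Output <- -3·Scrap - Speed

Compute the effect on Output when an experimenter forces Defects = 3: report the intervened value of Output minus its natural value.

do(Defects=3) replaces the equation Defects <- Speed + 2·Heat + 5 with the constant Defects = 3.
Scrap = -Defects + 3·Heat + 4  [with Defects=3, Heat=2]  = 7
Output = -3·Scrap - Speed  [with Scrap=7, Speed=4]  = -25
Without intervention: Defects = Speed + 2·Heat + 5  [with Speed=4, Heat=2]  = 13; Scrap = -Defects + 3·Heat + 4  [with Defects=13, Heat=2]  = -3; Output = -3·Scrap - Speed  [with Scrap=-3, Speed=4]  = 5.
Change = -25 − 5 = -30.

-30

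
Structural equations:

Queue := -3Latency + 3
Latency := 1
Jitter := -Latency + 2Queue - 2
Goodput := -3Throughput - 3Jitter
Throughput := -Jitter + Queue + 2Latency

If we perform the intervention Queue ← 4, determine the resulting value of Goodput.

do(Queue=4) replaces the equation Queue := -3Latency + 3 with the constant Queue = 4.
Jitter = -Latency + 2Queue - 2  [with Latency=1, Queue=4]  = 5
Throughput = -Jitter + Queue + 2Latency  [with Jitter=5, Queue=4, Latency=1]  = 1
Goodput = -3Throughput - 3Jitter  [with Throughput=1, Jitter=5]  = -18

-18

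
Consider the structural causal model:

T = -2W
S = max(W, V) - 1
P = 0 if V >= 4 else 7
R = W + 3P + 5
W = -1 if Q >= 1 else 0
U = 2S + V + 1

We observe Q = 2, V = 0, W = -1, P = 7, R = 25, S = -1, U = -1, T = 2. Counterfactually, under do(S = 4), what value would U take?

Intervening sets S = 4 and removes its equation (S = max(W, V) - 1).
U = 2S + V + 1  [with S=4, V=0]  = 9

9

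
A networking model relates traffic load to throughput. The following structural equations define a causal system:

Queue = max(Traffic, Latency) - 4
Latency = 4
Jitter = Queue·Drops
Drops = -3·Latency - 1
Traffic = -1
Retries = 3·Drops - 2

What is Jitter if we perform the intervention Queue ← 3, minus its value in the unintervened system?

The intervention breaks the incoming arrows to Queue: Queue = max(Traffic, Latency) - 4 no longer applies, and Queue = 3.
Drops = -3·Latency - 1  [with Latency=4]  = -13
Jitter = Queue·Drops  [with Queue=3, Drops=-13]  = -39
Without intervention: Queue = max(Traffic, Latency) - 4  [with Traffic=-1, Latency=4]  = 0; Drops = -3·Latency - 1  [with Latency=4]  = -13; Jitter = Queue·Drops  [with Queue=0, Drops=-13]  = 0.
Change = -39 − 0 = -39.

-39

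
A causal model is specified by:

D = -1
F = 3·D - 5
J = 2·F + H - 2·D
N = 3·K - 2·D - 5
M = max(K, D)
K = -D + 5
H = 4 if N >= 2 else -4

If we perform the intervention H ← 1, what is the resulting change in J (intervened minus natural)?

Under do(H=1), the mechanism H = 4 if N >= 2 else -4 is discarded; H is fixed at 1.
F = 3·D - 5  [with D=-1]  = -8
J = 2·F + H - 2·D  [with F=-8, H=1, D=-1]  = -13
Without intervention: K = -D + 5  [with D=-1]  = 6; N = 3·K - 2·D - 5  [with K=6, D=-1]  = 15; F = 3·D - 5  [with D=-1]  = -8; H = 4 if N >= 2 else -4  [with N=15]  = 4; J = 2·F + H - 2·D  [with F=-8, H=4, D=-1]  = -10.
Change = -13 − (-10) = -3.

-3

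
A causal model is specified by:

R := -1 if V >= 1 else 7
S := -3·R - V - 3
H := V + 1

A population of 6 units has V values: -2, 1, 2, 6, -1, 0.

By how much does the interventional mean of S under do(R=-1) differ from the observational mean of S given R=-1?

2

Under do(R=-1), R's equation is replaced by R=-1 for every unit. Per-unit S: 2, -1, -2, -6, 1, 0. Mean = -1.
Observing R=-1 restricts to units where R's equation naturally yields -1: V ∈ {1, 2, 6}. In that subpopulation S = -1, -2, -6, mean -3.
Difference = -1 − (-3) = 2.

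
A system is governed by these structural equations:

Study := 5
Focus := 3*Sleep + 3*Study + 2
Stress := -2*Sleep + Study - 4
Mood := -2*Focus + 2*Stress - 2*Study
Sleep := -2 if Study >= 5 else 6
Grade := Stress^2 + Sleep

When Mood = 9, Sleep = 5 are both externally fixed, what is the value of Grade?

86

The joint intervention fixes Mood = 9, Sleep = 5, removing each variable's own equation.
Stress = -2*Sleep + Study - 4  [with Sleep=5, Study=5]  = -9
Grade = Stress^2 + Sleep  [with Stress=-9, Sleep=5]  = 86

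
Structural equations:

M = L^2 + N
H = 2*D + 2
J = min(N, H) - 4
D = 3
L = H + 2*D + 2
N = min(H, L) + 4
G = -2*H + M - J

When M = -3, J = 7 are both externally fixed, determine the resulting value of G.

Under do(M = -3, J = 7), each intervened variable's structural equation is replaced by its fixed value.
H = 2*D + 2  [with D=3]  = 8
G = -2*H + M - J  [with H=8, M=-3, J=7]  = -26

-26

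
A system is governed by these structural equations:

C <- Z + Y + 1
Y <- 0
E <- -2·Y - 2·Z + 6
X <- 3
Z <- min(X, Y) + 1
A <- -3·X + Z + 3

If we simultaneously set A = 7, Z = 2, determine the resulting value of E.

2

The joint intervention fixes A = 7, Z = 2, removing each variable's own equation.
E = -2·Y - 2·Z + 6  [with Y=0, Z=2]  = 2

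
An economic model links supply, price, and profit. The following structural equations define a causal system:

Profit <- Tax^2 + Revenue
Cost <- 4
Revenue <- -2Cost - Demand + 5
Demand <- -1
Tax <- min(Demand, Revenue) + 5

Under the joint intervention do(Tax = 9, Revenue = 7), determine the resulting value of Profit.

88

The joint intervention fixes Tax = 9, Revenue = 7, removing each variable's own equation.
Profit = Tax^2 + Revenue  [with Tax=9, Revenue=7]  = 88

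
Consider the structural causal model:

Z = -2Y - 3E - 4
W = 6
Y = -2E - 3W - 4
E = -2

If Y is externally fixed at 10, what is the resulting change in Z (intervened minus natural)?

The intervention breaks the incoming arrows to Y: Y = -2E - 3W - 4 no longer applies, and Y = 10.
Z = -2Y - 3E - 4  [with Y=10, E=-2]  = -18
Without intervention: Y = -2E - 3W - 4  [with E=-2, W=6]  = -18; Z = -2Y - 3E - 4  [with Y=-18, E=-2]  = 38.
Change = -18 − 38 = -56.

-56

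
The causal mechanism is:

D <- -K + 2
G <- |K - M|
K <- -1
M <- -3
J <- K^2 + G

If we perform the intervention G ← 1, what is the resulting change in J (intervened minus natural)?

-1

do(G=1) replaces the equation G <- |K - M| with the constant G = 1.
J = K^2 + G  [with K=-1, G=1]  = 2
Without intervention: G = |K - M|  [with K=-1, M=-3]  = 2; J = K^2 + G  [with K=-1, G=2]  = 3.
Change = 2 − 3 = -1.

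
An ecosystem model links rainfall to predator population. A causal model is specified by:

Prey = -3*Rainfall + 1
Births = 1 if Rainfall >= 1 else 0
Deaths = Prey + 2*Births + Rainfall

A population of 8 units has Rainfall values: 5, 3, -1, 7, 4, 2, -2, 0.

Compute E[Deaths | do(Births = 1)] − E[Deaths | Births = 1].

3.9

Under do(Births=1), Births's equation is replaced by Births=1 for every unit. Per-unit Deaths: -7, -3, 5, -11, -5, -1, 7, 3. Mean = -1.5.
Observing Births=1 restricts to units where Births's equation naturally yields 1: Rainfall ∈ {5, 3, 7, 4, 2}. In that subpopulation Deaths = -7, -3, -11, -5, -1, mean -5.4.
Difference = -1.5 − (-5.4) = 3.9.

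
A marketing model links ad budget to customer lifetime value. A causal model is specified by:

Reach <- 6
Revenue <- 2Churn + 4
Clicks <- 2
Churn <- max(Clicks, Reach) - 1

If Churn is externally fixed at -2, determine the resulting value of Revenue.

0

The intervention breaks the incoming arrows to Churn: Churn <- max(Clicks, Reach) - 1 no longer applies, and Churn = -2.
Revenue = 2Churn + 4  [with Churn=-2]  = 0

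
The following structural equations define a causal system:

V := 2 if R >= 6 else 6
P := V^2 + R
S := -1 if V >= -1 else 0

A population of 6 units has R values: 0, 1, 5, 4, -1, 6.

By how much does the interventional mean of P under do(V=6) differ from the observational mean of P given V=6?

Under do(V=6), V's equation is replaced by V=6 for every unit. Per-unit P: 36, 37, 41, 40, 35, 42. Mean = 38.5.
E[P|V=6] averages over only the 5 units with V=6 (R = 0, 1, 5, 4, -1): P = 36, 37, 41, 40, 35, mean 37.8.
Difference = 38.5 − 37.8 = 0.7.

0.7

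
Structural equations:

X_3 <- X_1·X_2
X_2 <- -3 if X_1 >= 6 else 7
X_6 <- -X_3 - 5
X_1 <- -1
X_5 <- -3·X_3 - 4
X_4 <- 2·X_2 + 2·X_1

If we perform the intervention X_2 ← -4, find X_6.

-9

Under do(X_2=-4), the mechanism X_2 <- -3 if X_1 >= 6 else 7 is discarded; X_2 is fixed at -4.
X_3 = X_1·X_2  [with X_1=-1, X_2=-4]  = 4
X_6 = -X_3 - 5  [with X_3=4]  = -9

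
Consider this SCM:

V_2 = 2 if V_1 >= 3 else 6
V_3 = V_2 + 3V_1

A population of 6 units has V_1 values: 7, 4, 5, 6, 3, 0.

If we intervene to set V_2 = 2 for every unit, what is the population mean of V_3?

The intervention sets V_2=2 in all 6 units regardless of V_1. Recomputing V_3 per unit gives 23, 14, 17, 20, 11, 2; average 14.5.

14.5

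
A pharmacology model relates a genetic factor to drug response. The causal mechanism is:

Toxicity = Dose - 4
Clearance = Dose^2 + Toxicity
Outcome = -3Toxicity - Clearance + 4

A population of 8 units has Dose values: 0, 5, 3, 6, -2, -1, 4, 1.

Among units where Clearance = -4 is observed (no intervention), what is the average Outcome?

21.5

Conditioning on Clearance=-4 selects the 2 unit(s) with Dose ∈ {0, -1}. Their Outcome values: 20, 23. Mean = 21.5.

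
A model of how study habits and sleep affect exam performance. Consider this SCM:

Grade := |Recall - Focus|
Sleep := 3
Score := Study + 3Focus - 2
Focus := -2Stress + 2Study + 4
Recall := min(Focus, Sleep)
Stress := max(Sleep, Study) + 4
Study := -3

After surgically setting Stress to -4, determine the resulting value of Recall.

3

The intervention breaks the incoming arrows to Stress: Stress := max(Sleep, Study) + 4 no longer applies, and Stress = -4.
Focus = -2Stress + 2Study + 4  [with Stress=-4, Study=-3]  = 6
Recall = min(Focus, Sleep)  [with Focus=6, Sleep=3]  = 3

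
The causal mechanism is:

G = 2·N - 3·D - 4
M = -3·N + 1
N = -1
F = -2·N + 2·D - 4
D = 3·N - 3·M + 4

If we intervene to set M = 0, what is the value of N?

-1

Under do(M=0), the mechanism M = -3·N + 1 is discarded; M is fixed at 0.
N is not downstream of the intervention, so its value is determined by the original equations.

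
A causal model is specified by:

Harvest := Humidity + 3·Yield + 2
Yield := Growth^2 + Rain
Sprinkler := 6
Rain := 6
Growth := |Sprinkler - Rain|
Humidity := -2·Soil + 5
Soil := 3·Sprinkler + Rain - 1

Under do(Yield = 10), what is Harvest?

-9

Intervening sets Yield = 10 and removes its equation (Yield := Growth^2 + Rain).
Soil = 3·Sprinkler + Rain - 1  [with Sprinkler=6, Rain=6]  = 23
Humidity = -2·Soil + 5  [with Soil=23]  = -41
Harvest = Humidity + 3·Yield + 2  [with Humidity=-41, Yield=10]  = -9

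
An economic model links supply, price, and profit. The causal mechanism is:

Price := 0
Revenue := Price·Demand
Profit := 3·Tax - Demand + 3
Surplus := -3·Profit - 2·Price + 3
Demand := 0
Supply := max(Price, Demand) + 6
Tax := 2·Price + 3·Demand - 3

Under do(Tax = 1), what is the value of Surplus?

-15

Under do(Tax=1), the mechanism Tax := 2·Price + 3·Demand - 3 is discarded; Tax is fixed at 1.
Profit = 3·Tax - Demand + 3  [with Tax=1, Demand=0]  = 6
Surplus = -3·Profit - 2·Price + 3  [with Profit=6, Price=0]  = -15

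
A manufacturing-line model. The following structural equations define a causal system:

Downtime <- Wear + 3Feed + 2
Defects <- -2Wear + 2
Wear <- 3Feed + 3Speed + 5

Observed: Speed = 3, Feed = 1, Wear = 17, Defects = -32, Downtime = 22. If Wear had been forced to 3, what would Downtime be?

8

do(Wear=3) replaces the equation Wear <- 3Feed + 3Speed + 5 with the constant Wear = 3.
Downtime = Wear + 3Feed + 2  [with Wear=3, Feed=1]  = 8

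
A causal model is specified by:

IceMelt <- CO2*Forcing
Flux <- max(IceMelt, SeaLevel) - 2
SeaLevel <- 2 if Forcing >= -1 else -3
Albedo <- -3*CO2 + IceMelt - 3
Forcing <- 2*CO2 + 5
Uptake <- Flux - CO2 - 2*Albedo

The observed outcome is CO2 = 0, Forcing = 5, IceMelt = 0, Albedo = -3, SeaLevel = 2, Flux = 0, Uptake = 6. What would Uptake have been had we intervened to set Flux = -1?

Intervening sets Flux = -1 and removes its equation (Flux <- max(IceMelt, SeaLevel) - 2).
Forcing = 2*CO2 + 5  [with CO2=0]  = 5
IceMelt = CO2*Forcing  [with CO2=0, Forcing=5]  = 0
Albedo = -3*CO2 + IceMelt - 3  [with CO2=0, IceMelt=0]  = -3
Uptake = Flux - CO2 - 2*Albedo  [with Flux=-1, CO2=0, Albedo=-3]  = 5

5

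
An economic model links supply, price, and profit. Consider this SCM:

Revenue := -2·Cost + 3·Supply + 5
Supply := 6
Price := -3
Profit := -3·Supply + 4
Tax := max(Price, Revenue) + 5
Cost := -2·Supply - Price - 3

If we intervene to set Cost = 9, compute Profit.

The intervention breaks the incoming arrows to Cost: Cost := -2·Supply - Price - 3 no longer applies, and Cost = 9.
No directed path runs from Cost to Profit, so Profit keeps its natural value.
Profit = -3·Supply + 4  [with Supply=6]  = -14

-14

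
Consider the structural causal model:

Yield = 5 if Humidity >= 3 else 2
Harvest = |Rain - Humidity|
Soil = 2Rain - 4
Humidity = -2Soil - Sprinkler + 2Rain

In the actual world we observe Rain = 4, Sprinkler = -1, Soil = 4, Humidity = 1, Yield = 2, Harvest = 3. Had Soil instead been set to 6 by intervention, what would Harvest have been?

The intervention breaks the incoming arrows to Soil: Soil = 2Rain - 4 no longer applies, and Soil = 6.
Humidity = -2Soil - Sprinkler + 2Rain  [with Soil=6, Sprinkler=-1, Rain=4]  = -3
Harvest = |Rain - Humidity|  [with Rain=4, Humidity=-3]  = 7

7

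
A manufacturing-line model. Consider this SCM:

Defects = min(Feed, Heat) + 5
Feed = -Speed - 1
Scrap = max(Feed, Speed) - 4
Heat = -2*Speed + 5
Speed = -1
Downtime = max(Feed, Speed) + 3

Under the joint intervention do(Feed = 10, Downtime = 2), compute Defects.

12

The joint intervention fixes Feed = 10, Downtime = 2, removing each variable's own equation.
Heat = -2*Speed + 5  [with Speed=-1]  = 7
Defects = min(Feed, Heat) + 5  [with Feed=10, Heat=7]  = 12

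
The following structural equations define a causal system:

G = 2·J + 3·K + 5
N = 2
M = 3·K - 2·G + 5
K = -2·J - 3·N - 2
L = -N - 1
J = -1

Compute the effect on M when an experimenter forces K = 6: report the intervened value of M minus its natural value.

-36

The intervention breaks the incoming arrows to K: K = -2·J - 3·N - 2 no longer applies, and K = 6.
G = 2·J + 3·K + 5  [with J=-1, K=6]  = 21
M = 3·K - 2·G + 5  [with K=6, G=21]  = -19
Without intervention: K = -2·J - 3·N - 2  [with J=-1, N=2]  = -6; G = 2·J + 3·K + 5  [with J=-1, K=-6]  = -15; M = 3·K - 2·G + 5  [with K=-6, G=-15]  = 17.
Change = -19 − 17 = -36.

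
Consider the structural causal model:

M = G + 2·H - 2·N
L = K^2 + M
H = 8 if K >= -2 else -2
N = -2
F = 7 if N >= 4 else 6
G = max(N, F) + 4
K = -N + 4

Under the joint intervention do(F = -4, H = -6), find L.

30

The joint intervention fixes F = -4, H = -6, removing each variable's own equation.
K = -N + 4  [with N=-2]  = 6
G = max(N, F) + 4  [with N=-2, F=-4]  = 2
M = G + 2·H - 2·N  [with G=2, H=-6, N=-2]  = -6
L = K^2 + M  [with K=6, M=-6]  = 30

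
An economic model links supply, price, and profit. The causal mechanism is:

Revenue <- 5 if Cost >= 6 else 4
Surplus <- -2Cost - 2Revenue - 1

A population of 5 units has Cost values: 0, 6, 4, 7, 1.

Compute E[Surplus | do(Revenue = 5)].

-18.2

Every unit gets Revenue=5 under the intervention. Surplus values become -11, -23, -19, -25, -13; E[Surplus|do(Revenue=5)] = -18.2.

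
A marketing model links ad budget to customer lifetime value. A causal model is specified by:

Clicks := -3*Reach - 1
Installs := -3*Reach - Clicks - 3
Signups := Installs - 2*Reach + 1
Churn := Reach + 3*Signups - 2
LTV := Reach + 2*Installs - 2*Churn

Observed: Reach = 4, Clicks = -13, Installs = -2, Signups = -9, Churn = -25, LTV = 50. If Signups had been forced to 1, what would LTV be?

Under do(Signups=1), the mechanism Signups := Installs - 2*Reach + 1 is discarded; Signups is fixed at 1.
Clicks = -3*Reach - 1  [with Reach=4]  = -13
Installs = -3*Reach - Clicks - 3  [with Reach=4, Clicks=-13]  = -2
Churn = Reach + 3*Signups - 2  [with Reach=4, Signups=1]  = 5
LTV = Reach + 2*Installs - 2*Churn  [with Reach=4, Installs=-2, Churn=5]  = -10

-10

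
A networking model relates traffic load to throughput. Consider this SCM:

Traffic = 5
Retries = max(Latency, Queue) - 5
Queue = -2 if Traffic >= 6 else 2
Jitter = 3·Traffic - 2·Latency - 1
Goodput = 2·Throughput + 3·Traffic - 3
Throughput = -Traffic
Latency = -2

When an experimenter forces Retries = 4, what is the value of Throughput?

-5

Under do(Retries=4), the mechanism Retries = max(Latency, Queue) - 5 is discarded; Retries is fixed at 4.
Since Throughput is not a descendant of the intervened variable, it is unaffected.
Throughput = -Traffic  [with Traffic=5]  = -5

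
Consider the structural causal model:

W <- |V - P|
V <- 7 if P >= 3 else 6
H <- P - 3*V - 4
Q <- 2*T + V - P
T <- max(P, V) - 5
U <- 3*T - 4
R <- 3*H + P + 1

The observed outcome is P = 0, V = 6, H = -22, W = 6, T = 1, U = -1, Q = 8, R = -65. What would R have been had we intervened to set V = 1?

-20

do(V=1) replaces the equation V <- 7 if P >= 3 else 6 with the constant V = 1.
H = P - 3*V - 4  [with P=0, V=1]  = -7
R = 3*H + P + 1  [with H=-7, P=0]  = -20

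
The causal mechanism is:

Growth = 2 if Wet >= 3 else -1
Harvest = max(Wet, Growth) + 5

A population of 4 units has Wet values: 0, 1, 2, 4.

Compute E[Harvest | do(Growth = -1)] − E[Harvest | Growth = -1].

The intervention sets Growth=-1 in all 4 units regardless of Wet. Recomputing Harvest per unit gives 5, 6, 7, 9; average 6.75.
E[Harvest|Growth=-1] averages over only the 3 units with Growth=-1 (Wet = 0, 1, 2): Harvest = 5, 6, 7, mean 6.
Difference = 6.75 − 6 = 0.75.

0.75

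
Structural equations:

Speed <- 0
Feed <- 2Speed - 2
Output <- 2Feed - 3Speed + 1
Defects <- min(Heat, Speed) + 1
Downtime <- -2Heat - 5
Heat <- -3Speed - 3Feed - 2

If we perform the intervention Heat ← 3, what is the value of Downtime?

-11

The intervention breaks the incoming arrows to Heat: Heat <- -3Speed - 3Feed - 2 no longer applies, and Heat = 3.
Downtime = -2Heat - 5  [with Heat=3]  = -11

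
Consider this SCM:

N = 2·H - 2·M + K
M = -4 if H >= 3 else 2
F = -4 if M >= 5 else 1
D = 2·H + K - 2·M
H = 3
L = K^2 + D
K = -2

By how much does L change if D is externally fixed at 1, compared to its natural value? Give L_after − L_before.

The intervention breaks the incoming arrows to D: D = 2·H + K - 2·M no longer applies, and D = 1.
L = K^2 + D  [with K=-2, D=1]  = 5
Without intervention: M = -4 if H >= 3 else 2  [with H=3]  = -4; D = 2·H + K - 2·M  [with H=3, K=-2, M=-4]  = 12; L = K^2 + D  [with K=-2, D=12]  = 16.
Change = 5 − 16 = -11.

-11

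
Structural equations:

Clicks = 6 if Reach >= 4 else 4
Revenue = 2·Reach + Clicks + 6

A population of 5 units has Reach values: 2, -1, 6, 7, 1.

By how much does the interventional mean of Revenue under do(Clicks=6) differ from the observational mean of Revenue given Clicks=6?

-7

The intervention sets Clicks=6 in all 5 units regardless of Reach. Recomputing Revenue per unit gives 16, 10, 24, 26, 14; average 18.
Observing Clicks=6 restricts to units where Clicks's equation naturally yields 6: Reach ∈ {6, 7}. In that subpopulation Revenue = 24, 26, mean 25.
Difference = 18 − 25 = -7.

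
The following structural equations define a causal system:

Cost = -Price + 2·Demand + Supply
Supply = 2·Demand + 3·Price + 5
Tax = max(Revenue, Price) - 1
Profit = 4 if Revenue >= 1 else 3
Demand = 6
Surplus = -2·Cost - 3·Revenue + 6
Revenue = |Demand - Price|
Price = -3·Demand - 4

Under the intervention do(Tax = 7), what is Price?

do(Tax=7) replaces the equation Tax = max(Revenue, Price) - 1 with the constant Tax = 7.
Price is not downstream of the intervention, so its value is determined by the original equations.
Price = -3·Demand - 4  [with Demand=6]  = -22

-22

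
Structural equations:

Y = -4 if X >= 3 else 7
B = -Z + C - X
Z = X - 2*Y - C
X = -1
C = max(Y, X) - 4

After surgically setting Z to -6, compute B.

Intervening sets Z = -6 and removes its equation (Z = X - 2*Y - C).
Y = -4 if X >= 3 else 7  [with X=-1]  = 7
C = max(Y, X) - 4  [with Y=7, X=-1]  = 3
B = -Z + C - X  [with Z=-6, C=3, X=-1]  = 10

10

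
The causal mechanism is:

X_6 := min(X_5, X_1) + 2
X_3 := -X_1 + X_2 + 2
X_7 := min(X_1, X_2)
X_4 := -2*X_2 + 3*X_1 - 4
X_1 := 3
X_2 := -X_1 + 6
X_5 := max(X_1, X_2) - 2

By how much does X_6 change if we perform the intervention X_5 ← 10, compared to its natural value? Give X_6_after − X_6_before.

2

The intervention breaks the incoming arrows to X_5: X_5 := max(X_1, X_2) - 2 no longer applies, and X_5 = 10.
X_6 = min(X_5, X_1) + 2  [with X_5=10, X_1=3]  = 5
Without intervention: X_2 = -X_1 + 6  [with X_1=3]  = 3; X_5 = max(X_1, X_2) - 2  [with X_1=3, X_2=3]  = 1; X_6 = min(X_5, X_1) + 2  [with X_5=1, X_1=3]  = 3.
Change = 5 − 3 = 2.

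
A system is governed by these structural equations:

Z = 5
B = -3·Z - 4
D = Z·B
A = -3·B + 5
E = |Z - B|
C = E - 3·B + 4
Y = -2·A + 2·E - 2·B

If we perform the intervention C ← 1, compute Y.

-38

Intervening sets C = 1 and removes its equation (C = E - 3·B + 4).
No directed path runs from C to Y, so Y keeps its natural value.
B = -3·Z - 4  [with Z=5]  = -19
A = -3·B + 5  [with B=-19]  = 62
E = |Z - B|  [with Z=5, B=-19]  = 24
Y = -2·A + 2·E - 2·B  [with A=62, E=24, B=-19]  = -38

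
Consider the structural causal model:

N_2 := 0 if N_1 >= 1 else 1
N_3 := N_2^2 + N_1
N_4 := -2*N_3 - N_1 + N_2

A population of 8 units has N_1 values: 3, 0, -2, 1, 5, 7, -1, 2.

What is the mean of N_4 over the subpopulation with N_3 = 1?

E[N_4|N_3=1] averages over only the 2 units with N_3=1 (N_1 = 0, 1): N_4 = -1, -3, mean -2.

-2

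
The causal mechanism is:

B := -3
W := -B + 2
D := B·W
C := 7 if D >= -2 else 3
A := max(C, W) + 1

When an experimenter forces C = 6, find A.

Intervening sets C = 6 and removes its equation (C := 7 if D >= -2 else 3).
W = -B + 2  [with B=-3]  = 5
A = max(C, W) + 1  [with C=6, W=5]  = 7

7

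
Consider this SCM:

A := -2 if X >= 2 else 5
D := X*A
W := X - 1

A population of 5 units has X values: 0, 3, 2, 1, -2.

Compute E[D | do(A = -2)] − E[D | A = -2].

3.4

Every unit gets A=-2 under the intervention. D values become 0, -6, -4, -2, 4; E[D|do(A=-2)] = -1.6.
Conditioning on A=-2 selects the 2 unit(s) with X ∈ {3, 2}. Their D values: -6, -4. Mean = -5.
Difference = -1.6 − (-5) = 3.4.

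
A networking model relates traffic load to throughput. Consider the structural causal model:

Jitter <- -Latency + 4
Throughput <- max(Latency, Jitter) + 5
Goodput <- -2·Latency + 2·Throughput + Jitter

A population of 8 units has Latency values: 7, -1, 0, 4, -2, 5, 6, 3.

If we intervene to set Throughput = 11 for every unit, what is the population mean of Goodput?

The intervention sets Throughput=11 in all 8 units regardless of Latency. Recomputing Goodput per unit gives 5, 29, 26, 14, 32, 11, 8, 17; average 17.75.

17.75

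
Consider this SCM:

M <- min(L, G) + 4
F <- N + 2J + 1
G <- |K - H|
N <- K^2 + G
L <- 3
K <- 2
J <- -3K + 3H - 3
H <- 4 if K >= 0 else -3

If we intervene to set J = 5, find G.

The intervention breaks the incoming arrows to J: J <- -3K + 3H - 3 no longer applies, and J = 5.
Since G is not a descendant of the intervened variable, it is unaffected.
H = 4 if K >= 0 else -3  [with K=2]  = 4
G = |K - H|  [with K=2, H=4]  = 2

2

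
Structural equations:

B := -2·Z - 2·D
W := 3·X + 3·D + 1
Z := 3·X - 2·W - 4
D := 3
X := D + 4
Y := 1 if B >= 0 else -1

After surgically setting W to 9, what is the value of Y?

The intervention breaks the incoming arrows to W: W := 3·X + 3·D + 1 no longer applies, and W = 9.
X = D + 4  [with D=3]  = 7
Z = 3·X - 2·W - 4  [with X=7, W=9]  = -1
B = -2·Z - 2·D  [with Z=-1, D=3]  = -4
Y = 1 if B >= 0 else -1  [with B=-4]  = -1

-1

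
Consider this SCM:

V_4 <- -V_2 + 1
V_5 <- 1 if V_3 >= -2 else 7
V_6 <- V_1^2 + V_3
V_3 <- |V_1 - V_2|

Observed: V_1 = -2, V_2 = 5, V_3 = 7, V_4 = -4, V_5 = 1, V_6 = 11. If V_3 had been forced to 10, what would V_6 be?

14

The intervention breaks the incoming arrows to V_3: V_3 <- |V_1 - V_2| no longer applies, and V_3 = 10.
V_6 = V_1^2 + V_3  [with V_1=-2, V_3=10]  = 14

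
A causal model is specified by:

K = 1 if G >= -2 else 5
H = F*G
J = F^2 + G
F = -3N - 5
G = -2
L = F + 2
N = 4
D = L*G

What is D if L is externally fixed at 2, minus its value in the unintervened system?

do(L=2) replaces the equation L = F + 2 with the constant L = 2.
D = L*G  [with L=2, G=-2]  = -4
Without intervention: F = -3N - 5  [with N=4]  = -17; L = F + 2  [with F=-17]  = -15; D = L*G  [with L=-15, G=-2]  = 30.
Change = -4 − 30 = -34.

-34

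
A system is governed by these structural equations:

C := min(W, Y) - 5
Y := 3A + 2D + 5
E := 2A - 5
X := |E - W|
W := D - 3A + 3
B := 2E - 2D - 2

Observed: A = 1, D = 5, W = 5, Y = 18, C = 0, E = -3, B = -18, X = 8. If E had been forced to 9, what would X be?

4

Intervening sets E = 9 and removes its equation (E := 2A - 5).
W = D - 3A + 3  [with D=5, A=1]  = 5
X = |E - W|  [with E=9, W=5]  = 4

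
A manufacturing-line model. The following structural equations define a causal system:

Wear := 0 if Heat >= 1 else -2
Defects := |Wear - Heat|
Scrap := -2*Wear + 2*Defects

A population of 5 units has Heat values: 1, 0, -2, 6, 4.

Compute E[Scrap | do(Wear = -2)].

The intervention sets Wear=-2 in all 5 units regardless of Heat. Recomputing Scrap per unit gives 10, 8, 4, 20, 16; average 11.6.

11.6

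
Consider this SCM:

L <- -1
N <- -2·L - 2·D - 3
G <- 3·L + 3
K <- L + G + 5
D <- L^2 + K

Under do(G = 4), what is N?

do(G=4) replaces the equation G <- 3·L + 3 with the constant G = 4.
K = L + G + 5  [with L=-1, G=4]  = 8
D = L^2 + K  [with L=-1, K=8]  = 9
N = -2·L - 2·D - 3  [with L=-1, D=9]  = -19

-19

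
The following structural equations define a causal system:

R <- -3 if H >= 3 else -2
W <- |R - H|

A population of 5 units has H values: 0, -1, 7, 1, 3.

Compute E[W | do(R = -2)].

do(R=-2) breaks R's dependence on H. With R=-2 fixed, W across the units is 2, 1, 9, 3, 5, mean 4.

4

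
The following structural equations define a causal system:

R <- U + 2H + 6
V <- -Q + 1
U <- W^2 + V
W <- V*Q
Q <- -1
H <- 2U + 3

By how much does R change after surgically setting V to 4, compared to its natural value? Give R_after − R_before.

70

Under do(V=4), the mechanism V <- -Q + 1 is discarded; V is fixed at 4.
W = V*Q  [with V=4, Q=-1]  = -4
U = W^2 + V  [with W=-4, V=4]  = 20
H = 2U + 3  [with U=20]  = 43
R = U + 2H + 6  [with U=20, H=43]  = 112
Without intervention: V = -Q + 1  [with Q=-1]  = 2; W = V*Q  [with V=2, Q=-1]  = -2; U = W^2 + V  [with W=-2, V=2]  = 6; H = 2U + 3  [with U=6]  = 15; R = U + 2H + 6  [with U=6, H=15]  = 42.
Change = 112 − 42 = 70.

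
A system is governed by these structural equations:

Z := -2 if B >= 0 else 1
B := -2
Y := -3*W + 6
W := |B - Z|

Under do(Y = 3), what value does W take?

Under do(Y=3), the mechanism Y := -3*W + 6 is discarded; Y is fixed at 3.
Since W is not a descendant of the intervened variable, it is unaffected.
Z = -2 if B >= 0 else 1  [with B=-2]  = 1
W = |B - Z|  [with B=-2, Z=1]  = 3

3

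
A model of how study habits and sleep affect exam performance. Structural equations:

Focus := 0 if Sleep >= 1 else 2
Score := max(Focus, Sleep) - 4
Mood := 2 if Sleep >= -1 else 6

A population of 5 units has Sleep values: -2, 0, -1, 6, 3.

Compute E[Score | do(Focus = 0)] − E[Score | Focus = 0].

-2.7

do(Focus=0) breaks Focus's dependence on Sleep. With Focus=0 fixed, Score across the units is -4, -4, -4, 2, -1, mean -2.2.
E[Score|Focus=0] averages over only the 2 units with Focus=0 (Sleep = 6, 3): Score = 2, -1, mean 0.5.
Difference = -2.2 − 0.5 = -2.7.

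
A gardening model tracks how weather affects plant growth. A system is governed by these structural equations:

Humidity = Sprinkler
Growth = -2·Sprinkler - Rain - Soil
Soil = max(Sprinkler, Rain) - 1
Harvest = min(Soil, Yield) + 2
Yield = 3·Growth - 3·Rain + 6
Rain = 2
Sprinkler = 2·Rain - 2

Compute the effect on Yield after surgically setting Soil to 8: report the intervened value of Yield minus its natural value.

-21

The intervention breaks the incoming arrows to Soil: Soil = max(Sprinkler, Rain) - 1 no longer applies, and Soil = 8.
Sprinkler = 2·Rain - 2  [with Rain=2]  = 2
Growth = -2·Sprinkler - Rain - Soil  [with Sprinkler=2, Rain=2, Soil=8]  = -14
Yield = 3·Growth - 3·Rain + 6  [with Growth=-14, Rain=2]  = -42
Without intervention: Sprinkler = 2·Rain - 2  [with Rain=2]  = 2; Soil = max(Sprinkler, Rain) - 1  [with Sprinkler=2, Rain=2]  = 1; Growth = -2·Sprinkler - Rain - Soil  [with Sprinkler=2, Rain=2, Soil=1]  = -7; Yield = 3·Growth - 3·Rain + 6  [with Growth=-7, Rain=2]  = -21.
Change = -42 − (-21) = -21.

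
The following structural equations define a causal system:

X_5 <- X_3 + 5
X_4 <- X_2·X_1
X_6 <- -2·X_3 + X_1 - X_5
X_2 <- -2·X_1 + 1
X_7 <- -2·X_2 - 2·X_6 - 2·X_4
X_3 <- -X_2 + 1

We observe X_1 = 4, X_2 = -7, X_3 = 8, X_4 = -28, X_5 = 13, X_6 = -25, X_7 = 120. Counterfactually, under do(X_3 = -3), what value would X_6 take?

The intervention breaks the incoming arrows to X_3: X_3 <- -X_2 + 1 no longer applies, and X_3 = -3.
X_5 = X_3 + 5  [with X_3=-3]  = 2
X_6 = -2·X_3 + X_1 - X_5  [with X_3=-3, X_1=4, X_5=2]  = 8

8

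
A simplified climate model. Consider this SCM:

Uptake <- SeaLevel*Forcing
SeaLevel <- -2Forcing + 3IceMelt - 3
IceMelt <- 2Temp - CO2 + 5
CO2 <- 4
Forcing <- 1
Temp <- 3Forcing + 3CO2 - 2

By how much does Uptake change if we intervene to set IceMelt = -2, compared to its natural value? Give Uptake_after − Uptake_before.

-87

Under do(IceMelt=-2), the mechanism IceMelt <- 2Temp - CO2 + 5 is discarded; IceMelt is fixed at -2.
SeaLevel = -2Forcing + 3IceMelt - 3  [with Forcing=1, IceMelt=-2]  = -11
Uptake = SeaLevel*Forcing  [with SeaLevel=-11, Forcing=1]  = -11
Without intervention: Temp = 3Forcing + 3CO2 - 2  [with Forcing=1, CO2=4]  = 13; IceMelt = 2Temp - CO2 + 5  [with Temp=13, CO2=4]  = 27; SeaLevel = -2Forcing + 3IceMelt - 3  [with Forcing=1, IceMelt=27]  = 76; Uptake = SeaLevel*Forcing  [with SeaLevel=76, Forcing=1]  = 76.
Change = -11 − 76 = -87.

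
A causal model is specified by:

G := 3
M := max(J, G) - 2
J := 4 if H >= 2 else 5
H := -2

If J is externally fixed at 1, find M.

1

The intervention breaks the incoming arrows to J: J := 4 if H >= 2 else 5 no longer applies, and J = 1.
M = max(J, G) - 2  [with J=1, G=3]  = 1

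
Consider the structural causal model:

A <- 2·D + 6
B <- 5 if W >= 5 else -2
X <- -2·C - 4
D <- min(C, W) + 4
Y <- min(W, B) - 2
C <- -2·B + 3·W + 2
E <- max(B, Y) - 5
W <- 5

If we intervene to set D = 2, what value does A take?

Under do(D=2), the mechanism D <- min(C, W) + 4 is discarded; D is fixed at 2.
A = 2·D + 6  [with D=2]  = 10

10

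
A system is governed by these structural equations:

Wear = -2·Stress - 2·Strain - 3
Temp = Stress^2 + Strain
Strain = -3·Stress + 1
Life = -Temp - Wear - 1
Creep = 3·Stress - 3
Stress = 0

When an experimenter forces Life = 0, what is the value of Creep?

-3

do(Life=0) replaces the equation Life = -Temp - Wear - 1 with the constant Life = 0.
No directed path runs from Life to Creep, so Creep keeps its natural value.
Creep = 3·Stress - 3  [with Stress=0]  = -3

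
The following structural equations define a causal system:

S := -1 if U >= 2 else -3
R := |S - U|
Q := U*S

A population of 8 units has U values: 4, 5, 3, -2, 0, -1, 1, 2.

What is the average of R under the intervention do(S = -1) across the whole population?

2.75

Under do(S=-1), S's equation is replaced by S=-1 for every unit. Per-unit R: 5, 6, 4, 1, 1, 0, 2, 3. Mean = 2.75.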